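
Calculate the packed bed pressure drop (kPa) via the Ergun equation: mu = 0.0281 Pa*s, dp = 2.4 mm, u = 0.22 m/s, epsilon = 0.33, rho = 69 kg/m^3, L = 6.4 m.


dp = 2.4 mm = 0.0024 m
Viscous term = 150*0.0281*0.22*(1-0.33)^2 / (0.0024^2*0.33^3) = 2010970
Inertial term = 1.75*69*0.22^2*(1-0.33) / (0.0024*0.33^3) = 45399.8
dP/L = 2010970 + 45399.8 = 2056370 Pa/m
dP = 2056370 * 6.4 / 1000 = 13160 kPa

13160 kPa


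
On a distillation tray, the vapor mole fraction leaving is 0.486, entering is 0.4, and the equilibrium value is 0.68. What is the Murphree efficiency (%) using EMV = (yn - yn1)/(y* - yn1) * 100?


Murphree vapor efficiency: EMV = (y_n - y_(n-1)) / (y*_n - y_(n-1)) * 100
EMV = (0.486 - 0.4) / (0.68 - 0.4) * 100 = 0.086 / 0.28 * 100 = 30.71

30.71 %


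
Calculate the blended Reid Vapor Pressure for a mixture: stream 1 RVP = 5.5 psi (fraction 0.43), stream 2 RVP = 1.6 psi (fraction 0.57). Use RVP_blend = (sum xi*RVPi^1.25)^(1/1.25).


Chevron index: RVP_blend = (sum xi*RVPi^1.25)^(1/1.25)
RVP^1.25 terms: 0.43 * 5.5^1.25 + 0.57 * 1.6^1.25 = 4.64749
RVP_blend = 4.64749^(1/1.25) = 3.418

3.418 psi


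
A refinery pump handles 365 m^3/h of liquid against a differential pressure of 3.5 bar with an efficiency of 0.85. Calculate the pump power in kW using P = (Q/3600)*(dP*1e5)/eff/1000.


Q = 365 / 3600 = 0.101389 m^3/s
P = 0.101389 * (3.5 * 1e5) / 0.85 / 1000 = 41.75

41.75 kW


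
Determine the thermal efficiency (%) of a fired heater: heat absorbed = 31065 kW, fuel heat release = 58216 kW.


Furnace efficiency = Q_absorbed / Q_fuel * 100
= 31065 / 58216 * 100 = 53.36

53.36 %


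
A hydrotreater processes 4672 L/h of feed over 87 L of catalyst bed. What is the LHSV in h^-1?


LHSV = volumetric feed rate / catalyst volume
= 4672 L/h / 87 L
= 53.70 h^-1

53.70 h^-1


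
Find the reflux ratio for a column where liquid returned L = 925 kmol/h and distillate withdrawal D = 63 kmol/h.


Reflux ratio definition: R = L / D (liquid returned / distillate withdrawn)
L = 925 kmol/h, D = 63 kmol/h
R = 925 / 63 = 14.68

14.68


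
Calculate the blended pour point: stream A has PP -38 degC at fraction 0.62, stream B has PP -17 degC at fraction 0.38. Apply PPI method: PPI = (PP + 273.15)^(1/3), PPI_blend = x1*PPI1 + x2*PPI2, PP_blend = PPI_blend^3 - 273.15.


PPI_1 = (-38 + 273.15)^(1/3) = 6.172318
PPI_2 = (-17 + 273.15)^(1/3) = 6.350844
PPI_blend = 0.62 * 6.172318 + 0.38 * 6.350844 = 6.240158
PP_blend = 6.240158^3 - 273.15 = 242.9891 - 273.15 = -30.16

-30.16 degC


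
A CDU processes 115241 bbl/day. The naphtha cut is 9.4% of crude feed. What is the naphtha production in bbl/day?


Crude throughput = 115241 bbl/day
Fraction yield = 9.4%
yield = throughput * fraction / 100
yield = 115241 * 9.4 / 100 = 10832.654

10832.654 bbl/day


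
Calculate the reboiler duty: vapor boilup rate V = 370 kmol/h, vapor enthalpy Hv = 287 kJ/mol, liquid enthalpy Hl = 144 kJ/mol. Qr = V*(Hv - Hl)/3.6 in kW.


Qr = 370 * (287 - 144) / 3.6 = 370 * 143 / 3.6 = 14700

14700 kW


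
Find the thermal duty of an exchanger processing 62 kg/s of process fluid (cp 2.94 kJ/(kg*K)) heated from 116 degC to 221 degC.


Q = m_dot * cp * delta_T
delta_T = 221 - 116 = 105 K
Q = 62 * 2.94 * 105
= 182.28 * 105
= 19139.4 kW

19139.4 kW


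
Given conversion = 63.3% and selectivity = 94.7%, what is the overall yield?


Overall yield = conversion (%) * selectivity (%) / 100
Conversion = 63.3%, Selectivity = 94.7%
Y = 63.3 * 94.7 / 100
= 59.9451 %

59.9451 %


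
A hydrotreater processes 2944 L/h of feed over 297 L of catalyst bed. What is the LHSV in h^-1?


LHSV = volumetric feed rate / catalyst volume
= 2944 L/h / 297 L
= 9.912 h^-1

9.912 h^-1


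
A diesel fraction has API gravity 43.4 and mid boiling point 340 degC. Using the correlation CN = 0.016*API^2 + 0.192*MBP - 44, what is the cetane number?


CN = 0.016 * 43.4^2 + 0.192 * 340 - 44
CN = 30.13696 + 65.28 - 44 = 51.41696

51.41696


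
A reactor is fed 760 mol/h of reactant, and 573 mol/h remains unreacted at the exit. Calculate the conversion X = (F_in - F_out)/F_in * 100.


X = (F_in - F_out) / F_in * 100
Moles reacted = 760 - 573 = 187
X = 187 / 760 * 100
= 0.2461 * 100
= 24.61 %

24.61 %


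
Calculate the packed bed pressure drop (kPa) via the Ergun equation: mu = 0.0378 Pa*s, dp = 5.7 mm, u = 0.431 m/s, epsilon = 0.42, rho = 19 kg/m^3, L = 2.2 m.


dp = 5.7 mm = 0.0057 m
Viscous term = 150*0.0378*0.431*(1-0.42)^2 / (0.0057^2*0.42^3) = 341522
Inertial term = 1.75*19*0.431^2*(1-0.42) / (0.0057*0.42^3) = 8483.04
dP/L = 341522 + 8483.04 = 350005 Pa/m
dP = 350005 * 2.2 / 1000 = 770.0 kPa

770.0 kPa


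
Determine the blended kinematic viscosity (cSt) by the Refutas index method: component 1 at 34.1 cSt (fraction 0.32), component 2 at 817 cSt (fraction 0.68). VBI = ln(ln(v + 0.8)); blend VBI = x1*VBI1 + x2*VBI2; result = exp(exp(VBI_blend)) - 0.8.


Refutas method: VBN_i = 14.534*ln(ln(visc_i + 0.8)) + 10.975, blended linearly by mass fraction; since VBN is linear in VBI_i = ln(ln(visc_i + 0.8)) and the fractions sum to 1, blend VBI directly: visc = exp(exp(VBI_blend)) - 0.8
VBI_1 = ln(ln(34.1 + 0.8)) = 1.26765
VBI_2 = ln(ln(817 + 0.8)) = 1.90309
VBI_blend = 0.32 * 1.26765 + 0.68 * 1.90309 = 1.69975
visc_blend = exp(exp(1.69975)) - 0.8 = 237.3

237.3 cSt


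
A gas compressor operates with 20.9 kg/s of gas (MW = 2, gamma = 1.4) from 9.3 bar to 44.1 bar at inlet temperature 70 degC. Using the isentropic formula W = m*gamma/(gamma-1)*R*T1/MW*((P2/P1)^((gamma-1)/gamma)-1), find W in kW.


Isentropic work: W = m*(gamma/(gamma-1))*(R*T1/MW)*((P2/P1)^((gamma-1)/gamma) - 1)
T1 = 70 + 273.15 = 343.15 K
Pressure ratio = 44.1 / 9.3 = 4.74194
Exponent = (1.4 - 1)/1.4 = 0.285714
(P2/P1)^exp - 1 = 4.74194^0.285714 - 1 = 0.56002
W = 20.9 * 1.4 / 0.4 * 8.314 * 343.15 / 2 * 0.56002 = 58440

58440 kW


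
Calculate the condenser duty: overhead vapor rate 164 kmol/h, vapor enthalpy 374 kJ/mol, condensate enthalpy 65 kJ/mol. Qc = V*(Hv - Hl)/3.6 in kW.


Qc = 164 * (374 - 65) / 3.6 = 164 * 309 / 3.6 = 14080

14080 kW


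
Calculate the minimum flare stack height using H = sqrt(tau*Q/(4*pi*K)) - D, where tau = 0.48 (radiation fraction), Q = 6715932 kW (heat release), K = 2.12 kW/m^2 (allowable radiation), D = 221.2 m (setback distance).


tau*Q/(4*pi*K) = 0.48 * 6715932 / (4 * pi * 2.12) = 121005
sqrt(121005) = 347.858
H = 347.858 - 221.2 = 126.7

126.7 m


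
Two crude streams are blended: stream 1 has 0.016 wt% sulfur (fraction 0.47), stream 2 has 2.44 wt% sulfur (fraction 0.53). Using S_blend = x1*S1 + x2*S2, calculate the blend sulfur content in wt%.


Linear sulfur blending: S_blend = x1*S1 + x2*S2
Contribution 1: 0.47 * 0.016 = 0.00752 wt%
Contribution 2: 0.53 * 2.44 = 1.2932 wt%
S_blend = 0.00752 + 1.2932 = 1.30072

1.30072 wt%


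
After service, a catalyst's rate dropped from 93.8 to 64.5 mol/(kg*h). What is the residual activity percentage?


Activity (%) = (rate_used / rate_fresh) * 100
rate_used = 64.5, rate_fresh = 93.8
= (64.5 / 93.8) * 100
= 0.6876 * 100 = 68.76

68.76 %


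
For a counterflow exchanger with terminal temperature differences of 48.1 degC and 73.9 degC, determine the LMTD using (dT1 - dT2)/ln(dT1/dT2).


LMTD = (dT1 - dT2) / ln(dT1/dT2)
= (48.1 - 73.9) / ln(48.1 / 73.9) = -25.8 / -0.429431 = 60.08

60.08 degC


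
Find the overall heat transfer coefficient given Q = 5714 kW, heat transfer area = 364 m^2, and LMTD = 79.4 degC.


From Q = U*A*LMTD, U = Q / (A * LMTD)
U = 5714 / (364 * 79.4) = 5714 / 28901.6 = 0.1977

0.1977 kW/(m^2*K)


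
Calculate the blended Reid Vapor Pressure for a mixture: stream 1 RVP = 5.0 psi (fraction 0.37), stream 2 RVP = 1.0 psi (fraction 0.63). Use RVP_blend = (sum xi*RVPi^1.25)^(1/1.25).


Chevron index: RVP_blend = (sum xi*RVPi^1.25)^(1/1.25)
RVP^1.25 terms: 0.37 * 5.0^1.25 + 0.63 * 1.0^1.25 = 3.3964
RVP_blend = 3.3964^(1/1.25) = 2.660

2.660 psi


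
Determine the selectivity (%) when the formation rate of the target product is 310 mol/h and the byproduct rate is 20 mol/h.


Selectivity = desired / (desired + undesired) * 100
Total products = 310 + 20 = 330 mol/h
S = 310 / 330 * 100
= 0.9394 * 100
= 93.94 %

93.94 %


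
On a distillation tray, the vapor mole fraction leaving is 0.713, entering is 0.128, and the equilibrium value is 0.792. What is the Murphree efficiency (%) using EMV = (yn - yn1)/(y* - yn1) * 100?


Murphree vapor efficiency: EMV = (y_n - y_(n-1)) / (y*_n - y_(n-1)) * 100
EMV = (0.713 - 0.128) / (0.792 - 0.128) * 100 = 0.585 / 0.664 * 100 = 88.10

88.10 %


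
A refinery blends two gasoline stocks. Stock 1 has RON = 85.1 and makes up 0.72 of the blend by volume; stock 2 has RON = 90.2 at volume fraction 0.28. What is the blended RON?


Linear blending: RON_blend = sum(vi * RONi)
Contribution 1: 0.72 * 85.1 = 61.272
Contribution 2: 0.28 * 90.2 = 25.256
RON_blend = 61.272 + 25.256 = 86.528

86.528


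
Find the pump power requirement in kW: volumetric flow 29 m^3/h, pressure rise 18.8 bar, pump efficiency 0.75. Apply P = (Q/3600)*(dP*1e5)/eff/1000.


Q = 29 / 3600 = 0.00805556 m^3/s
P = 0.00805556 * (18.8 * 1e5) / 0.75 / 1000 = 20.19

20.19 kW


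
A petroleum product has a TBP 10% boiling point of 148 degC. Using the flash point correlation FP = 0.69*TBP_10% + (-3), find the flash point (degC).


FP = 0.69 * 148 + (-3) = 99.12

99.12 degC


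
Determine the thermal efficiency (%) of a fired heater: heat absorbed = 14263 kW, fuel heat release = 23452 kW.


Furnace efficiency = Q_absorbed / Q_fuel * 100
= 14263 / 23452 * 100 = 60.82

60.82 %


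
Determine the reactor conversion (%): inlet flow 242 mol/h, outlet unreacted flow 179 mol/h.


X = (F_in - F_out) / F_in * 100
Moles reacted = 242 - 179 = 63
X = 63 / 242 * 100
= 0.2603 * 100
= 26.03 %

26.03 %


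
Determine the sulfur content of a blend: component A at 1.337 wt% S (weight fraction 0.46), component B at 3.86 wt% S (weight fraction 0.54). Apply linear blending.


Linear sulfur blending: S_blend = x1*S1 + x2*S2
Contribution 1: 0.46 * 1.337 = 0.61502 wt%
Contribution 2: 0.54 * 3.86 = 2.0844 wt%
S_blend = 0.61502 + 2.0844 = 2.69942

2.69942 wt%


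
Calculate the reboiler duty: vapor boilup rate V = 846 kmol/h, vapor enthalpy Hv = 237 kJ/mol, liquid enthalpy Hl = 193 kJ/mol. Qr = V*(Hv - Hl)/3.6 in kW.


Qr = 846 * (237 - 193) / 3.6 = 846 * 44 / 3.6 = 10340

10340 kW


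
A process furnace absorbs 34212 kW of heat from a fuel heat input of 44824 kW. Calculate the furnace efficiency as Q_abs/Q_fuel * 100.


Furnace efficiency = Q_absorbed / Q_fuel * 100
= 34212 / 44824 * 100 = 76.33

76.33 %


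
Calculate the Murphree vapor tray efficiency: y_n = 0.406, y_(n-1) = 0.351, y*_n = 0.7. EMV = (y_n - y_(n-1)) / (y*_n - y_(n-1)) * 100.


Murphree vapor efficiency: EMV = (y_n - y_(n-1)) / (y*_n - y_(n-1)) * 100
EMV = (0.406 - 0.351) / (0.7 - 0.351) * 100 = 0.055 / 0.349 * 100 = 15.76

15.76 %


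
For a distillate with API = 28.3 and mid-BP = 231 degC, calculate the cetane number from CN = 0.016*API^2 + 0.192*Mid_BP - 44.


CN = 0.016 * 28.3^2 + 0.192 * 231 - 44
CN = 12.81424 + 44.352 - 44 = 13.16624

13.16624


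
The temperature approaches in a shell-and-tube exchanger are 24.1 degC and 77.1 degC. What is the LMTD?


LMTD = (dT1 - dT2) / ln(dT1/dT2)
= (24.1 - 77.1) / ln(24.1 / 77.1) = -53 / -1.16289 = 45.58

45.58 degC


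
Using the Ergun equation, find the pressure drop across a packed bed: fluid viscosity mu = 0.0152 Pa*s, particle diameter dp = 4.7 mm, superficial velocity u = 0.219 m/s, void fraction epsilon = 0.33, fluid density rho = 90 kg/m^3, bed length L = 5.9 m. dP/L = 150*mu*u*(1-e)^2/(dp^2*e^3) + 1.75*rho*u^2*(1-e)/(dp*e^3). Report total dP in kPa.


dp = 4.7 mm = 0.0047 m
Viscous term = 150*0.0152*0.219*(1-0.33)^2 / (0.0047^2*0.33^3) = 282352
Inertial term = 1.75*90*0.219^2*(1-0.33) / (0.0047*0.33^3) = 29964.3
dP/L = 282352 + 29964.3 = 312316 Pa/m
dP = 312316 * 5.9 / 1000 = 1843 kPa

1843 kPa


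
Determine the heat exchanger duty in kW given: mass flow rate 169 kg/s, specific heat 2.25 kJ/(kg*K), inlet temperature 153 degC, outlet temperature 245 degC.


Q = m_dot * cp * delta_T
delta_T = 245 - 153 = 92 K
Q = 169 * 2.25 * 92
= 380.25 * 92
= 34983 kW

34983 kW


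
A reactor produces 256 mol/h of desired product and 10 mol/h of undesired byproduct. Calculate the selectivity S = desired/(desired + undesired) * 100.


Selectivity = desired / (desired + undesired) * 100
Total products = 256 + 10 = 266 mol/h
S = 256 / 266 * 100
= 0.9624 * 100
= 96.24 %

96.24 %


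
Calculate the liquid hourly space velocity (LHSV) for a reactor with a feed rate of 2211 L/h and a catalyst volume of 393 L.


LHSV = volumetric feed rate / catalyst volume
= 2211 L/h / 393 L
= 5.626 h^-1

5.626 h^-1


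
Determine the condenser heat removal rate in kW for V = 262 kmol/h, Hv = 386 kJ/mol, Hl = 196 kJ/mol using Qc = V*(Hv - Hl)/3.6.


Qc = 262 * (386 - 196) / 3.6 = 262 * 190 / 3.6 = 13830

13830 kW


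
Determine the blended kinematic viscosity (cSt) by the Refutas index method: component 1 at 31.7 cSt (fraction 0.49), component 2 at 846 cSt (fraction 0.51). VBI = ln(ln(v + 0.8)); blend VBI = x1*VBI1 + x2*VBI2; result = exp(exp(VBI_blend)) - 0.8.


Refutas method: VBN_i = 14.534*ln(ln(visc_i + 0.8)) + 10.975, blended linearly by mass fraction; since VBN is linear in VBI_i = ln(ln(visc_i + 0.8)) and the fractions sum to 1, blend VBI directly: visc = exp(exp(VBI_blend)) - 0.8
VBI_1 = ln(ln(31.7 + 0.8)) = 1.24739
VBI_2 = ln(ln(846 + 0.8)) = 1.90828
VBI_blend = 0.49 * 1.24739 + 0.51 * 1.90828 = 1.58444
visc_blend = exp(exp(1.58444)) - 0.8 = 130.4

130.4 cSt


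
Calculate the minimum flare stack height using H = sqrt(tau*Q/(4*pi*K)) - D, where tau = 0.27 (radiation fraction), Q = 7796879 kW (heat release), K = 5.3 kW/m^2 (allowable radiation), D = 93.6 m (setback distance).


tau*Q/(4*pi*K) = 0.27 * 7796879 / (4 * pi * 5.3) = 31608.1
sqrt(31608.1) = 177.787
H = 177.787 - 93.6 = 84.19

84.19 m


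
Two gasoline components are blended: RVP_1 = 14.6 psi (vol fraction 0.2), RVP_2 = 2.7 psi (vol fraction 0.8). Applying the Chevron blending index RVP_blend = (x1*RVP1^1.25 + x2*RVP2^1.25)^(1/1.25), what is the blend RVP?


Chevron index: RVP_blend = (sum xi*RVPi^1.25)^(1/1.25)
RVP^1.25 terms: 0.2 * 14.6^1.25 + 0.8 * 2.7^1.25 = 8.47665
RVP_blend = 8.47665^(1/1.25) = 5.528

5.528 psi


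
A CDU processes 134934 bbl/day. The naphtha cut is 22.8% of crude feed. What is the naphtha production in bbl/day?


Crude throughput = 134934 bbl/day
Fraction yield = 22.8%
yield = throughput * fraction / 100
yield = 134934 * 22.8 / 100 = 30764.952

30764.952 bbl/day


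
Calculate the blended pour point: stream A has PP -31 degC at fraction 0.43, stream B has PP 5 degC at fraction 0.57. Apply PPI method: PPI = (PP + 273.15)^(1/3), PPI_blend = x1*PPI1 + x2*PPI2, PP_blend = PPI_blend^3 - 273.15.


PPI_1 = (-31 + 273.15)^(1/3) = 6.232967
PPI_2 = (5 + 273.15)^(1/3) = 6.527693
PPI_blend = 0.43 * 6.232967 + 0.57 * 6.527693 = 6.400961
PP_blend = 6.400961^3 - 273.15 = 262.2621 - 273.15 = -10.89

-10.89 degC


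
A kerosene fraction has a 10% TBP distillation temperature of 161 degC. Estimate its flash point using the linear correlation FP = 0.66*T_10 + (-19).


FP = 0.66 * 161 + (-19) = 87.26

87.26 degC


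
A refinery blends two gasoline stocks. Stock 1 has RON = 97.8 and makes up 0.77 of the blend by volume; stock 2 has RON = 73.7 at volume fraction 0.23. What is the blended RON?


Linear blending: RON_blend = sum(vi * RONi)
Contribution 1: 0.77 * 97.8 = 75.306
Contribution 2: 0.23 * 73.7 = 16.951
RON_blend = 75.306 + 16.951 = 92.257

92.257


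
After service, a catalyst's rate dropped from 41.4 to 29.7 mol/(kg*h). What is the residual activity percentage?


Activity (%) = (rate_used / rate_fresh) * 100
rate_used = 29.7, rate_fresh = 41.4
= (29.7 / 41.4) * 100
= 0.7174 * 100 = 71.74

71.74 %


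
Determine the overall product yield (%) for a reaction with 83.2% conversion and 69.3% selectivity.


Overall yield = conversion (%) * selectivity (%) / 100
Conversion = 83.2%, Selectivity = 69.3%
Y = 83.2 * 69.3 / 100
= 57.6576 %

57.6576 %


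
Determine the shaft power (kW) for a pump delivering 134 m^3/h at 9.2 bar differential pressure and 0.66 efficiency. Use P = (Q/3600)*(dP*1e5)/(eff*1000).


Q = 134 / 3600 = 0.0372222 m^3/s
P = 0.0372222 * (9.2 * 1e5) / 0.66 / 1000 = 51.89

51.89 kW


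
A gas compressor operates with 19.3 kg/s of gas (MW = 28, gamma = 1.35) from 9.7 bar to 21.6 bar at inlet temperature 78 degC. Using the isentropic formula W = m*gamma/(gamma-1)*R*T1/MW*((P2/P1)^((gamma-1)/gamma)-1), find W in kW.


Isentropic work: W = m*(gamma/(gamma-1))*(R*T1/MW)*((P2/P1)^((gamma-1)/gamma) - 1)
T1 = 78 + 273.15 = 351.15 K
Pressure ratio = 21.6 / 9.7 = 2.2268
Exponent = (1.35 - 1)/1.35 = 0.259259
(P2/P1)^exp - 1 = 2.2268^0.259259 - 1 = 0.230664
W = 19.3 * 1.35 / 0.35 * 8.314 * 351.15 / 28 * 0.230664 = 1790

1790 kW


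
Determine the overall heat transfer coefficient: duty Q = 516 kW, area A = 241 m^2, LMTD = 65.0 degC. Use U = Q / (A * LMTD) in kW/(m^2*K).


From Q = U*A*LMTD, U = Q / (A * LMTD)
U = 516 / (241 * 65.0) = 516 / 15665 = 0.03294

0.03294 kW/(m^2*K)


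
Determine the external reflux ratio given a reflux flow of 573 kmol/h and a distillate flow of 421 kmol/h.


Reflux ratio definition: R = L / D (liquid returned / distillate withdrawn)
L = 573 kmol/h, D = 421 kmol/h
R = 573 / 421 = 1.361

1.361


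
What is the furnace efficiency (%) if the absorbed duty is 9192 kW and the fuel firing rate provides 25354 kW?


Furnace efficiency = Q_absorbed / Q_fuel * 100
= 9192 / 25354 * 100 = 36.25

36.25 %


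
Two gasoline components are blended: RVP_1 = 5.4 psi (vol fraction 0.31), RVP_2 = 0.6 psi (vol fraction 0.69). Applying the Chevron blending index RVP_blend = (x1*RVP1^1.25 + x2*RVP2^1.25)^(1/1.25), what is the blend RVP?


Chevron index: RVP_blend = (sum xi*RVPi^1.25)^(1/1.25)
RVP^1.25 terms: 0.31 * 5.4^1.25 + 0.69 * 0.6^1.25 = 2.91621
RVP_blend = 2.91621^(1/1.25) = 2.354

2.354 psi


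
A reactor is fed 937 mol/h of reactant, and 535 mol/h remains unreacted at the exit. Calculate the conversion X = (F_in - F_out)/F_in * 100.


X = (F_in - F_out) / F_in * 100
Moles reacted = 937 - 535 = 402
X = 402 / 937 * 100
= 0.4290 * 100
= 42.90 %

42.90 %


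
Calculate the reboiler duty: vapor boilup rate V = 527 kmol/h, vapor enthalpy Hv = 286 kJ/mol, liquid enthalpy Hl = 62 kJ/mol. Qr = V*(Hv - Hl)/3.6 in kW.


Qr = 527 * (286 - 62) / 3.6 = 527 * 224 / 3.6 = 32790

32790 kW


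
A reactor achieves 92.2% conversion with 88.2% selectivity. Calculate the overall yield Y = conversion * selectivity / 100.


Overall yield = conversion (%) * selectivity (%) / 100
Conversion = 92.2%, Selectivity = 88.2%
Y = 92.2 * 88.2 / 100
= 81.3204 %

81.3204 %


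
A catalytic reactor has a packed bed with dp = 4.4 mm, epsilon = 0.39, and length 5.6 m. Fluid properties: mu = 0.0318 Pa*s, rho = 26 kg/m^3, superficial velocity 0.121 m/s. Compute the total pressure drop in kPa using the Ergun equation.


dp = 4.4 mm = 0.0044 m
Viscous term = 150*0.0318*0.121*(1-0.39)^2 / (0.0044^2*0.39^3) = 187010
Inertial term = 1.75*26*0.121^2*(1-0.39) / (0.0044*0.39^3) = 1556.92
dP/L = 187010 + 1556.92 = 188567 Pa/m
dP = 188567 * 5.6 / 1000 = 1056 kPa

1056 kPa


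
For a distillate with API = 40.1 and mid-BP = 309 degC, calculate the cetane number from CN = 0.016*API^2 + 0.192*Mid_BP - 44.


CN = 0.016 * 40.1^2 + 0.192 * 309 - 44
CN = 25.72816 + 59.328 - 44 = 41.05616

41.05616


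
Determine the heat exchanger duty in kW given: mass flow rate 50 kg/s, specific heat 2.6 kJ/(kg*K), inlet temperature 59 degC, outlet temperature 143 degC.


Q = m_dot * cp * delta_T
delta_T = 143 - 59 = 84 K
Q = 50 * 2.6 * 84
= 130 * 84
= 10920 kW

10920 kW


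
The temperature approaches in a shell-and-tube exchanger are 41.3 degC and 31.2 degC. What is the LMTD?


LMTD = (dT1 - dT2) / ln(dT1/dT2)
= (41.3 - 31.2) / ln(41.3 / 31.2) = 10.1 / 0.280444 = 36.01

36.01 degC


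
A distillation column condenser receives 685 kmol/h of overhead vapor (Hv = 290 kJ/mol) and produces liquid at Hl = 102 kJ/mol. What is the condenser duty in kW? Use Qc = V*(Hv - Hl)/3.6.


Qc = 685 * (290 - 102) / 3.6 = 685 * 188 / 3.6 = 35770

35770 kW


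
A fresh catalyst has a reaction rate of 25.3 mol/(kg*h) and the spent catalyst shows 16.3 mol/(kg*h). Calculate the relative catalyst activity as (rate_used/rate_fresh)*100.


Activity (%) = (rate_used / rate_fresh) * 100
rate_used = 16.3, rate_fresh = 25.3
= (16.3 / 25.3) * 100
= 0.6443 * 100 = 64.43

64.43 %


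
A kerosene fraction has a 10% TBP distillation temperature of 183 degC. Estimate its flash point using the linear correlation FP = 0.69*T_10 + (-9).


FP = 0.69 * 183 + (-9) = 117.27

117.27 degC


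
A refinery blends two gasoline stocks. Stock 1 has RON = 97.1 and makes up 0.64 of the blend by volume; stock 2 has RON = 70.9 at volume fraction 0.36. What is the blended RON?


Linear blending: RON_blend = sum(vi * RONi)
Contribution 1: 0.64 * 97.1 = 62.144
Contribution 2: 0.36 * 70.9 = 25.524
RON_blend = 62.144 + 25.524 = 87.668

87.668


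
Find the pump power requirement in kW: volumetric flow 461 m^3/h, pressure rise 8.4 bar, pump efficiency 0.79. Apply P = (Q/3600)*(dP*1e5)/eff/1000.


Q = 461 / 3600 = 0.128056 m^3/s
P = 0.128056 * (8.4 * 1e5) / 0.79 / 1000 = 136.2

136.2 kW


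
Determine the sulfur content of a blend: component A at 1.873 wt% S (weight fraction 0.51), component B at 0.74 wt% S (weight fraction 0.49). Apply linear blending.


Linear sulfur blending: S_blend = x1*S1 + x2*S2
Contribution 1: 0.51 * 1.873 = 0.95523 wt%
Contribution 2: 0.49 * 0.74 = 0.3626 wt%
S_blend = 0.95523 + 0.3626 = 1.31783

1.31783 wt%


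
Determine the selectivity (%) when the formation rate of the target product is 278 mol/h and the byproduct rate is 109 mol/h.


Selectivity = desired / (desired + undesired) * 100
Total products = 278 + 109 = 387 mol/h
S = 278 / 387 * 100
= 0.7183 * 100
= 71.83 %

71.83 %


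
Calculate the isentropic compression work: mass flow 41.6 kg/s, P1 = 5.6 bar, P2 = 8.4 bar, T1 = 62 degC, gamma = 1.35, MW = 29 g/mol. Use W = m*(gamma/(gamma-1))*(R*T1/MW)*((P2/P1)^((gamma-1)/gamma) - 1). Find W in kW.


Isentropic work: W = m*(gamma/(gamma-1))*(R*T1/MW)*((P2/P1)^((gamma-1)/gamma) - 1)
T1 = 62 + 273.15 = 335.15 K
Pressure ratio = 8.4 / 5.6 = 1.5
Exponent = (1.35 - 1)/1.35 = 0.259259
(P2/P1)^exp - 1 = 1.5^0.259259 - 1 = 0.110844
W = 41.6 * 1.35 / 0.35 * 8.314 * 335.15 / 29 * 0.110844 = 1709

1709 kW


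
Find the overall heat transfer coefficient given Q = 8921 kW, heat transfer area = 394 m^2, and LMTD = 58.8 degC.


From Q = U*A*LMTD, U = Q / (A * LMTD)
U = 8921 / (394 * 58.8) = 8921 / 23167.2 = 0.3851

0.3851 kW/(m^2*K)


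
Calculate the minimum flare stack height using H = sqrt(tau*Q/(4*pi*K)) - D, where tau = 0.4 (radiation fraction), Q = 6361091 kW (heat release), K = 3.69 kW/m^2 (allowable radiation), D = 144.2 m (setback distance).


tau*Q/(4*pi*K) = 0.4 * 6361091 / (4 * pi * 3.69) = 54872.6
sqrt(54872.6) = 234.249
H = 234.249 - 144.2 = 90.05

90.05 m


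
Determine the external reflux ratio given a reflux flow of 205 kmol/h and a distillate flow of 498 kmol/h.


Reflux ratio definition: R = L / D (liquid returned / distillate withdrawn)
L = 205 kmol/h, D = 498 kmol/h
R = 205 / 498 = 0.4116

0.4116


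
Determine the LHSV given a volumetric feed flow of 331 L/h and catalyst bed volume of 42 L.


LHSV = volumetric feed rate / catalyst volume
= 331 L/h / 42 L
= 7.881 h^-1

7.881 h^-1


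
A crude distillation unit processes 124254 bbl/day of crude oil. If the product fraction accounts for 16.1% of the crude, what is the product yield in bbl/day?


Crude throughput = 124254 bbl/day
Fraction yield = 16.1%
yield = throughput * fraction / 100
yield = 124254 * 16.1 / 100 = 20004.894

20004.894 bbl/day


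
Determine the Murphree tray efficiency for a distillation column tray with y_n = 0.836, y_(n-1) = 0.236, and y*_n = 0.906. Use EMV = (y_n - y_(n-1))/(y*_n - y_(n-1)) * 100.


Murphree vapor efficiency: EMV = (y_n - y_(n-1)) / (y*_n - y_(n-1)) * 100
EMV = (0.836 - 0.236) / (0.906 - 0.236) * 100 = 0.6 / 0.67 * 100 = 89.55

89.55 %


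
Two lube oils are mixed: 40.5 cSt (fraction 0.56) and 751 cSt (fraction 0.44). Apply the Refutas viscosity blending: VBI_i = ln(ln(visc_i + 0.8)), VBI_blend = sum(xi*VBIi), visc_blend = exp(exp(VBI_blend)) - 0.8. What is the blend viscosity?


Refutas method: VBN_i = 14.534*ln(ln(visc_i + 0.8)) + 10.975, blended linearly by mass fraction; since VBN is linear in VBI_i = ln(ln(visc_i + 0.8)) and the fractions sum to 1, blend VBI directly: visc = exp(exp(VBI_blend)) - 0.8
VBI_1 = ln(ln(40.5 + 0.8)) = 1.31396
VBI_2 = ln(ln(751 + 0.8)) = 1.89047
VBI_blend = 0.56 * 1.31396 + 0.44 * 1.89047 = 1.56762
visc_blend = exp(exp(1.56762)) - 0.8 = 120.1

120.1 cSt


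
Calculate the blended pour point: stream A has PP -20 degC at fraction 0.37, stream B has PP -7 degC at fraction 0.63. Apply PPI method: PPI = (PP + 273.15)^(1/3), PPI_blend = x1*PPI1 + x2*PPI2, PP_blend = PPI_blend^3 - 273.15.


PPI_1 = (-20 + 273.15)^(1/3) = 6.325953
PPI_2 = (-7 + 273.15)^(1/3) = 6.432436
PPI_blend = 0.37 * 6.325953 + 0.63 * 6.432436 = 6.393037
PP_blend = 6.393037^3 - 273.15 = 261.2893 - 273.15 = -11.86

-11.86 degC


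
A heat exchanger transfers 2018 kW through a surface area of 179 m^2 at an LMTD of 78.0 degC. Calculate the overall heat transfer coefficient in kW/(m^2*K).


From Q = U*A*LMTD, U = Q / (A * LMTD)
U = 2018 / (179 * 78.0) = 2018 / 13962 = 0.1445

0.1445 kW/(m^2*K)


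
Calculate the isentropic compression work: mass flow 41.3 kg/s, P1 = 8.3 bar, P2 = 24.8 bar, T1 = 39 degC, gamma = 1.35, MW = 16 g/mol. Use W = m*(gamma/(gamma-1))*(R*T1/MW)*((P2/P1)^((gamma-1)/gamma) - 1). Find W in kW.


Isentropic work: W = m*(gamma/(gamma-1))*(R*T1/MW)*((P2/P1)^((gamma-1)/gamma) - 1)
T1 = 39 + 273.15 = 312.15 K
Pressure ratio = 24.8 / 8.3 = 2.98795
Exponent = (1.35 - 1)/1.35 = 0.259259
(P2/P1)^exp - 1 = 2.98795^0.259259 - 1 = 0.328143
W = 41.3 * 1.35 / 0.35 * 8.314 * 312.15 / 16 * 0.328143 = 8479

8479 kW


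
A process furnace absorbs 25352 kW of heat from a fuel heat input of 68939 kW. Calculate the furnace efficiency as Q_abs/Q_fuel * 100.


Furnace efficiency = Q_absorbed / Q_fuel * 100
= 25352 / 68939 * 100 = 36.77

36.77 %


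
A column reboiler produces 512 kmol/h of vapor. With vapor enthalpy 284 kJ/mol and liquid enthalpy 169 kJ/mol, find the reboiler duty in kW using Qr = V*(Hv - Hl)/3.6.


Qr = 512 * (284 - 169) / 3.6 = 512 * 115 / 3.6 = 16360

16360 kW


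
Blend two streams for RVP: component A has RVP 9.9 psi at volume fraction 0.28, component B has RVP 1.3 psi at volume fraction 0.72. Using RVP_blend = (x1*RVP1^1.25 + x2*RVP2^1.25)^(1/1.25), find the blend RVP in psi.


Chevron index: RVP_blend = (sum xi*RVPi^1.25)^(1/1.25)
RVP^1.25 terms: 0.28 * 9.9^1.25 + 0.72 * 1.3^1.25 = 5.91647
RVP_blend = 5.91647^(1/1.25) = 4.146

4.146 psi


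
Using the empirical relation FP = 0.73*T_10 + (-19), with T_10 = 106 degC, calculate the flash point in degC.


FP = 0.73 * 106 + (-19) = 58.38

58.38 degC


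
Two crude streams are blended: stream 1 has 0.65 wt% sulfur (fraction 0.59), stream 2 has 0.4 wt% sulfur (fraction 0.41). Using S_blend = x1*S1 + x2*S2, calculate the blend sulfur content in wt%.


Linear sulfur blending: S_blend = x1*S1 + x2*S2
Contribution 1: 0.59 * 0.65 = 0.3835 wt%
Contribution 2: 0.41 * 0.4 = 0.164 wt%
S_blend = 0.3835 + 0.164 = 0.5475

0.5475 wt%


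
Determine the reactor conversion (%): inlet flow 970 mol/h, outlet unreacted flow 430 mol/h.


X = (F_in - F_out) / F_in * 100
Moles reacted = 970 - 430 = 540
X = 540 / 970 * 100
= 0.5567 * 100
= 55.67 %

55.67 %


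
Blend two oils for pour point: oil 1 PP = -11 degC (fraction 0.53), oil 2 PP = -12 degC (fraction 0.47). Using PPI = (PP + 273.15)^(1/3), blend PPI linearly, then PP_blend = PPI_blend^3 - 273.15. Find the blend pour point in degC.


PPI_1 = (-11 + 273.15)^(1/3) = 6.400049
PPI_2 = (-12 + 273.15)^(1/3) = 6.391901
PPI_blend = 0.53 * 6.400049 + 0.47 * 6.391901 = 6.396219
PP_blend = 6.396219^3 - 273.15 = 261.6797 - 273.15 = -11.47

-11.47 degC


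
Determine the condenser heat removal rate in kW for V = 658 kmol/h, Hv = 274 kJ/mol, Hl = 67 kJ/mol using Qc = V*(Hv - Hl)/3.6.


Qc = 658 * (274 - 67) / 3.6 = 658 * 207 / 3.6 = 37840

37840 kW


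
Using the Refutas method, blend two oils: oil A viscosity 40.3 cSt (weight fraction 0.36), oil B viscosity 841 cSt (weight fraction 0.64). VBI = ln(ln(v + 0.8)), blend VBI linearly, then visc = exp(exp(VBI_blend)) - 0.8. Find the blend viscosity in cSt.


Refutas method: VBN_i = 14.534*ln(ln(visc_i + 0.8)) + 10.975, blended linearly by mass fraction; since VBN is linear in VBI_i = ln(ln(visc_i + 0.8)) and the fractions sum to 1, blend VBI directly: visc = exp(exp(VBI_blend)) - 0.8
VBI_1 = ln(ln(40.3 + 0.8)) = 1.31265
VBI_2 = ln(ln(841 + 0.8)) = 1.9074
VBI_blend = 0.36 * 1.31265 + 0.64 * 1.9074 = 1.69329
visc_blend = exp(exp(1.69329)) - 0.8 = 229.0

229.0 cSt


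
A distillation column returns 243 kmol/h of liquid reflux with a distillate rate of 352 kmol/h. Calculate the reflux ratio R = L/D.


Reflux ratio definition: R = L / D (liquid returned / distillate withdrawn)
L = 243 kmol/h, D = 352 kmol/h
R = 243 / 352 = 0.6903

0.6903


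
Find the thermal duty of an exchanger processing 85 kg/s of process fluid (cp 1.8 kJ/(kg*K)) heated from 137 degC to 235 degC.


Q = m_dot * cp * delta_T
delta_T = 235 - 137 = 98 K
Q = 85 * 1.8 * 98
= 153 * 98
= 14994 kW

14994 kW


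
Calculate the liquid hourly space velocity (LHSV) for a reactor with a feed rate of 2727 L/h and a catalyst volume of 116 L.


LHSV = volumetric feed rate / catalyst volume
= 2727 L/h / 116 L
= 23.51 h^-1

23.51 h^-1


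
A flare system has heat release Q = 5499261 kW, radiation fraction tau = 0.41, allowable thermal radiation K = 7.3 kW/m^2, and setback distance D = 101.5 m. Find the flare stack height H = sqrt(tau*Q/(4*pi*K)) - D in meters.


tau*Q/(4*pi*K) = 0.41 * 5499261 / (4 * pi * 7.3) = 24578.5
sqrt(24578.5) = 156.775
H = 156.775 - 101.5 = 55.28

55.28 m


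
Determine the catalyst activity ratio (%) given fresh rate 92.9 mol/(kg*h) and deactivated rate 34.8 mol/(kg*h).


Activity (%) = (rate_used / rate_fresh) * 100
rate_used = 34.8, rate_fresh = 92.9
= (34.8 / 92.9) * 100
= 0.3746 * 100 = 37.46

37.46 %


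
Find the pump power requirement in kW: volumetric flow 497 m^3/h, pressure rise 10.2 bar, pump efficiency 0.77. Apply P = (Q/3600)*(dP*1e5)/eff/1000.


Q = 497 / 3600 = 0.138056 m^3/s
P = 0.138056 * (10.2 * 1e5) / 0.77 / 1000 = 182.9

182.9 kW


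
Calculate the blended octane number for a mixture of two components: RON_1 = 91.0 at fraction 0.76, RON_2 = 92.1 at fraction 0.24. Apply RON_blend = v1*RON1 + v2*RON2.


Linear blending: RON_blend = sum(vi * RONi)
Contribution 1: 0.76 * 91.0 = 69.16
Contribution 2: 0.24 * 92.1 = 22.104
RON_blend = 69.16 + 22.104 = 91.264

91.264


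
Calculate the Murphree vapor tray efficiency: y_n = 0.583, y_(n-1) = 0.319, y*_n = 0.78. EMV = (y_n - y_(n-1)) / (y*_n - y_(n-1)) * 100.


Murphree vapor efficiency: EMV = (y_n - y_(n-1)) / (y*_n - y_(n-1)) * 100
EMV = (0.583 - 0.319) / (0.78 - 0.319) * 100 = 0.264 / 0.461 * 100 = 57.27

57.27 %


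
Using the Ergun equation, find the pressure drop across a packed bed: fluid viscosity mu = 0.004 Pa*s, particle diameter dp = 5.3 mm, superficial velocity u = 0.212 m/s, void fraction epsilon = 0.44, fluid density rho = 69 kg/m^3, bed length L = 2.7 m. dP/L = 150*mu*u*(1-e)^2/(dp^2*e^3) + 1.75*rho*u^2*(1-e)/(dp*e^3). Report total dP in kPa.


dp = 5.3 mm = 0.0053 m
Viscous term = 150*0.004*0.212*(1-0.44)^2 / (0.0053^2*0.44^3) = 16670.7
Inertial term = 1.75*69*0.212^2*(1-0.44) / (0.0053*0.44^3) = 6731.52
dP/L = 16670.7 + 6731.52 = 23402.2 Pa/m
dP = 23402.2 * 2.7 / 1000 = 63.19 kPa

63.19 kPa


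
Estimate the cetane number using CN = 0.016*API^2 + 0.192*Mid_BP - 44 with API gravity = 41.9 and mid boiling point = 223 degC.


CN = 0.016 * 41.9^2 + 0.192 * 223 - 44
CN = 28.08976 + 42.816 - 44 = 26.90576

26.90576


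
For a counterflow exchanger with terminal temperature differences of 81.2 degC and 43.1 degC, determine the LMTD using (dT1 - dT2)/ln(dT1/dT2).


LMTD = (dT1 - dT2) / ln(dT1/dT2)
= (81.2 - 43.1) / ln(81.2 / 43.1) = 38.1 / 0.633392 = 60.15

60.15 degC


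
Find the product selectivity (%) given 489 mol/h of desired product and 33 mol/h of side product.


Selectivity = desired / (desired + undesired) * 100
Total products = 489 + 33 = 522 mol/h
S = 489 / 522 * 100
= 0.9368 * 100
= 93.68 %

93.68 %


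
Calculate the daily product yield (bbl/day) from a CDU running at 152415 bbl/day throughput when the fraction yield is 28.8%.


Crude throughput = 152415 bbl/day
Fraction yield = 28.8%
yield = throughput * fraction / 100
yield = 152415 * 28.8 / 100 = 43895.52

43895.52 bbl/day


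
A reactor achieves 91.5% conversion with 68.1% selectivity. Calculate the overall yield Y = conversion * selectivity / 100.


Overall yield = conversion (%) * selectivity (%) / 100
Conversion = 91.5%, Selectivity = 68.1%
Y = 91.5 * 68.1 / 100
= 62.3115 %

62.3115 %


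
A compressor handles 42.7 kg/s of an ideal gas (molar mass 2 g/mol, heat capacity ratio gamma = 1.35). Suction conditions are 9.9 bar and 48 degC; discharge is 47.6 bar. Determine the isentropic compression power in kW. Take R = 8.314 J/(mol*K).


Isentropic work: W = m*(gamma/(gamma-1))*(R*T1/MW)*((P2/P1)^((gamma-1)/gamma) - 1)
T1 = 48 + 273.15 = 321.15 K
Pressure ratio = 47.6 / 9.9 = 4.80808
Exponent = (1.35 - 1)/1.35 = 0.259259
(P2/P1)^exp - 1 = 4.80808^0.259259 - 1 = 0.502475
W = 42.7 * 1.35 / 0.35 * 8.314 * 321.15 / 2 * 0.502475 = 110500

110500 kW


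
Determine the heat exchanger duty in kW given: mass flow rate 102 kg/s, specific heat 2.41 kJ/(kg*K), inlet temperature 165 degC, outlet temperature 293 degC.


Q = m_dot * cp * delta_T
delta_T = 293 - 165 = 128 K
Q = 102 * 2.41 * 128
= 245.82 * 128
= 31464.96 kW

31464.96 kW


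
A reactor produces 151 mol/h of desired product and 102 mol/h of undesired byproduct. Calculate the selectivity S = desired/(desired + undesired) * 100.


Selectivity = desired / (desired + undesired) * 100
Total products = 151 + 102 = 253 mol/h
S = 151 / 253 * 100
= 0.5968 * 100
= 59.68 %

59.68 %


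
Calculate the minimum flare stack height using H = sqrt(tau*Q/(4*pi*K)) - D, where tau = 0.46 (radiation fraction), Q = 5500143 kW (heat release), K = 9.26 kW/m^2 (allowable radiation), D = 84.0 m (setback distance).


tau*Q/(4*pi*K) = 0.46 * 5500143 / (4 * pi * 9.26) = 21742.6
sqrt(21742.6) = 147.454
H = 147.454 - 84.0 = 63.45

63.45 m


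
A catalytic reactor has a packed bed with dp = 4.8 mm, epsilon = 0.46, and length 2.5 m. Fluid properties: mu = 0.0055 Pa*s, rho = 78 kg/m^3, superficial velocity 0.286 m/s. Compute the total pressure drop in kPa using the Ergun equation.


dp = 4.8 mm = 0.0048 m
Viscous term = 150*0.0055*0.286*(1-0.46)^2 / (0.0048^2*0.46^3) = 30679.7
Inertial term = 1.75*78*0.286^2*(1-0.46) / (0.0048*0.46^3) = 12904.6
dP/L = 30679.7 + 12904.6 = 43584.3 Pa/m
dP = 43584.3 * 2.5 / 1000 = 109.0 kPa

109.0 kPa


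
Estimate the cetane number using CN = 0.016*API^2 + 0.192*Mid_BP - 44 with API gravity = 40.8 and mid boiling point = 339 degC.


CN = 0.016 * 40.8^2 + 0.192 * 339 - 44
CN = 26.63424 + 65.088 - 44 = 47.72224

47.72224


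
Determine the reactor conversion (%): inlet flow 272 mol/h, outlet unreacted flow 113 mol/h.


X = (F_in - F_out) / F_in * 100
Moles reacted = 272 - 113 = 159
X = 159 / 272 * 100
= 0.5846 * 100
= 58.46 %

58.46 %


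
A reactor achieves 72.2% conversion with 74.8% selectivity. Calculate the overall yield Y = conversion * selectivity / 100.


Overall yield = conversion (%) * selectivity (%) / 100
Conversion = 72.2%, Selectivity = 74.8%
Y = 72.2 * 74.8 / 100
= 54.0056 %

54.0056 %


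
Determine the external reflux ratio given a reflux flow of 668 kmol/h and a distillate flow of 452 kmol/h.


Reflux ratio definition: R = L / D (liquid returned / distillate withdrawn)
L = 668 kmol/h, D = 452 kmol/h
R = 668 / 452 = 1.478

1.478


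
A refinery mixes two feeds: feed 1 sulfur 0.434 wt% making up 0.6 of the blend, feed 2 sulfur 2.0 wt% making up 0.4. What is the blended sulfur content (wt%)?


Linear sulfur blending: S_blend = x1*S1 + x2*S2
Contribution 1: 0.6 * 0.434 = 0.2604 wt%
Contribution 2: 0.4 * 2.0 = 0.8 wt%
S_blend = 0.2604 + 0.8 = 1.0604

1.0604 wt%


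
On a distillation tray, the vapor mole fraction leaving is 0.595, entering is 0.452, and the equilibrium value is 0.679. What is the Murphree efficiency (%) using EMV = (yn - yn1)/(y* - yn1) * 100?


Murphree vapor efficiency: EMV = (y_n - y_(n-1)) / (y*_n - y_(n-1)) * 100
EMV = (0.595 - 0.452) / (0.679 - 0.452) * 100 = 0.143 / 0.227 * 100 = 63.00

63.00 %


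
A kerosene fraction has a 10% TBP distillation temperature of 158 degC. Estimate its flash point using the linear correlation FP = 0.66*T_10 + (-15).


FP = 0.66 * 158 + (-15) = 89.28

89.28 degC


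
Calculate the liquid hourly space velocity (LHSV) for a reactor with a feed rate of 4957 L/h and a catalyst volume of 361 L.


LHSV = volumetric feed rate / catalyst volume
= 4957 L/h / 361 L
= 13.73 h^-1

13.73 h^-1


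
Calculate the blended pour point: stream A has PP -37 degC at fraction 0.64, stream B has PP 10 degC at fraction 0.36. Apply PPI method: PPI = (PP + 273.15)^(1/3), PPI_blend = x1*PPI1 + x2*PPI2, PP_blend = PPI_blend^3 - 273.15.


PPI_1 = (-37 + 273.15)^(1/3) = 6.181056
PPI_2 = (10 + 273.15)^(1/3) = 6.566574
PPI_blend = 0.64 * 6.181056 + 0.36 * 6.566574 = 6.319842
PP_blend = 6.319842^3 - 273.15 = 252.417 - 273.15 = -20.73

-20.73 degC


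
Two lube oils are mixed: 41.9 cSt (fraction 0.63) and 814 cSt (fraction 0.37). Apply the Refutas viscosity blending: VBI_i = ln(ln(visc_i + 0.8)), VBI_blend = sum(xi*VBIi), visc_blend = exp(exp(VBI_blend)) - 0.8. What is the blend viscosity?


Refutas method: VBN_i = 14.534*ln(ln(visc_i + 0.8)) + 10.975, blended linearly by mass fraction; since VBN is linear in VBI_i = ln(ln(visc_i + 0.8)) and the fractions sum to 1, blend VBI directly: visc = exp(exp(VBI_blend)) - 0.8
VBI_1 = ln(ln(41.9 + 0.8)) = 1.32287
VBI_2 = ln(ln(814 + 0.8)) = 1.90255
VBI_blend = 0.63 * 1.32287 + 0.37 * 1.90255 = 1.53735
visc_blend = exp(exp(1.53735)) - 0.8 = 104.0

104.0 cSt


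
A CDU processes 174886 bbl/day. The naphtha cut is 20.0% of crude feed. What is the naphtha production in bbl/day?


Crude throughput = 174886 bbl/day
Fraction yield = 20.0%
yield = throughput * fraction / 100
yield = 174886 * 20.0 / 100 = 34977.2

34977.2 bbl/day


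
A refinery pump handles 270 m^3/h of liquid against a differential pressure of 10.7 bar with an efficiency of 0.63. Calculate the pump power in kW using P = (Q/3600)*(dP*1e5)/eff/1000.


Q = 270 / 3600 = 0.075 m^3/s
P = 0.075 * (10.7 * 1e5) / 0.63 / 1000 = 127.4

127.4 kW


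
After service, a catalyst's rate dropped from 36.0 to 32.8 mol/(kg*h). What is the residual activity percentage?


Activity (%) = (rate_used / rate_fresh) * 100
rate_used = 32.8, rate_fresh = 36.0
= (32.8 / 36.0) * 100
= 0.9111 * 100 = 91.11

91.11 %


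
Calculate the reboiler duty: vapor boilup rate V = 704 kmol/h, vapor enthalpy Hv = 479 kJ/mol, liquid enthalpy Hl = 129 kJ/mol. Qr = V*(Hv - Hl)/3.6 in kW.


Qr = 704 * (479 - 129) / 3.6 = 704 * 350 / 3.6 = 68440

68440 kW


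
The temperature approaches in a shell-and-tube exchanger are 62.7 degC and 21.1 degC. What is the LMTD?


LMTD = (dT1 - dT2) / ln(dT1/dT2)
= (62.7 - 21.1) / ln(62.7 / 21.1) = 41.6 / 1.08909 = 38.20

38.20 degC
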